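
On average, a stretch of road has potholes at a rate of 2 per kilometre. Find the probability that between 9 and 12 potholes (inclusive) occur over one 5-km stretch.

Over the interval, μ = 2 × 5 = 10 (a 5-km stretch = 5 kilometres).
P(9 ≤ N ≤ 12) = Σ_{j=9}^{12} e^(−10) · 10^j/j! ≈ 0.4587.

0.4587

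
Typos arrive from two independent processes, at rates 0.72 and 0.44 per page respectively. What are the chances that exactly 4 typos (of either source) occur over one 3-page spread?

0.1883

Independent Poisson processes superpose: combined rate λ = 0.72 + 0.44 = 1.16 per page.
Over the interval, μ = 1.16 × 3 = 3.48 (a 3-page spread = 3 pages).
P(N = 4) = e^(−3.48) · 3.48^4/4! ≈ 0.1883.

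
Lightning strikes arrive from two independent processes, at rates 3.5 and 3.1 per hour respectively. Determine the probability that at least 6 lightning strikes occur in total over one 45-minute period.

Independent Poisson processes superpose: combined rate λ = 3.5 + 3.1 = 6.6 per hour.
Over the interval, μ = 6.6 × 0.75 = 4.95 (a 45-minute period = 0.75 hours).
P(N ≥ 6) = 1 − P(N ≤ 5) ≈ 0.3753.

0.3753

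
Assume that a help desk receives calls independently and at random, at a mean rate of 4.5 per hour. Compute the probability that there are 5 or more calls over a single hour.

With mean μ = 4.5 per hour,
P(N ≥ 5) = 1 − P(N ≤ 4) = 1 − Σ_{j=0}^{4} e^(−μ) μ^j/j! ≈ 0.4679.

0.4679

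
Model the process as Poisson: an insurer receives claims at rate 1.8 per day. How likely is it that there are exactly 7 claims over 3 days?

0.1200

Over the interval, μ = 1.8 × 3 = 5.4 (3 days).
P(N = 7) = e^(−μ) μ^7/7! = e^(−5.4) · 5.4^7/5040 ≈ 0.1200.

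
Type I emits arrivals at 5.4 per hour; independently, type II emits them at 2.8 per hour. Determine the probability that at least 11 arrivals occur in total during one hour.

0.2045

Independent Poisson processes superpose: combined rate λ = 5.4 + 2.8 = 8.2 per hour.
So μ = 8.2.
P(N ≥ 11) = 1 − P(N ≤ 10) ≈ 0.2045.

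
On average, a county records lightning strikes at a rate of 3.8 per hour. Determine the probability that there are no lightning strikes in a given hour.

With mean μ = 3.8 per hour,
P(N = 0) = e^(−μ) μ^0/0! = e^(−3.8) · 3.8^0/1 ≈ 0.0224.

0.0224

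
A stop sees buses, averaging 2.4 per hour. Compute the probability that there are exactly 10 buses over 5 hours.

0.1048

Over the interval, μ = 2.4 × 5 = 12 (5 hours).
P(N = 10) = e^(−μ) μ^10/10! = e^(−12) · 12^10/3628800 ≈ 0.1048.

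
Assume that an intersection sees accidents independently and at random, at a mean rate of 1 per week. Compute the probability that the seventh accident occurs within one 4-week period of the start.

Over the interval, μ = 1 × 4 = 4 (a 4-week period = 4 weeks).
The seventh arrival falls in the interval iff at least 7 events occur there: P(S_7 ≤ t) = P(N ≥ 7) = 1 − P(N ≤ 6) ≈ 0.1107.

0.1107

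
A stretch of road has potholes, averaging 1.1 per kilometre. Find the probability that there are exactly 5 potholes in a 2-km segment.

Over the interval, μ = 1.1 × 2 = 2.2 (a 2-km segment = 2 kilometres).
P(N = 5) = e^(−μ) μ^5/5! = e^(−2.2) · 2.2^5/120 ≈ 0.0476.

0.0476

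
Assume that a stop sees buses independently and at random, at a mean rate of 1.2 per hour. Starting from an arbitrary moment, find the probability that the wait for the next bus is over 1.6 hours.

0.1466

The wait for the next event is exponential with rate λ = 1.2 per hour.
P(T > 1.6) = e^(−λt) = e^(−1.2 × 1.6) = e^(−1.92) ≈ 0.1466.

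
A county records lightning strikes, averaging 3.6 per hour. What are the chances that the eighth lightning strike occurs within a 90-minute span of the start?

0.1783

Over the interval, μ = 3.6 × 1.5 = 5.4 (a 90-minute span = 1.5 hours).
The eighth arrival falls in the interval iff at least 8 events occur there: P(S_8 ≤ t) = P(N ≥ 8) = 1 − P(N ≤ 7) ≈ 0.1783.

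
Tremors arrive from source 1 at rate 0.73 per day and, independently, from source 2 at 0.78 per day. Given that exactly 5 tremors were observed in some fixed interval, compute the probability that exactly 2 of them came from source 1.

Given the total, each event is independently from source 1 with probability p = λ_1/(λ_1+λ_2) = 0.73/1.51 ≈ 0.4834.
So K ~ Binomial(5, 0.73/1.51): P(K = 2) = C(5,2) · (0.73/1.51)^2 · (0.78/1.51)^3 ≈ 0.3221.

0.3221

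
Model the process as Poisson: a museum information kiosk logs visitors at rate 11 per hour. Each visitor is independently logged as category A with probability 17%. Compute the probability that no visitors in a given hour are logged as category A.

Thinning: the visitors that are logged as category A themselves form a Poisson process with rate 0.17 × 11 = 1.87 per hour.
So μ = 1.87.
P(N = 0) = e^(−1.87) · 1.87^0/0! ≈ 0.1541.

0.1541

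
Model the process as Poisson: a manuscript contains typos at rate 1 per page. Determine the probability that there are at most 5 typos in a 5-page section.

0.6160

Over the interval, μ = 1 × 5 = 5 (a 5-page section = 5 pages).
P(N ≤ 5) = Σ_{j=0}^{5} e^(−μ) μ^j/j! ≈ 0.6160.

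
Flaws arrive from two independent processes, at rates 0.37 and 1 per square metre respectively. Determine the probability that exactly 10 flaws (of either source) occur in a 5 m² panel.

Independent Poisson processes superpose: combined rate λ = 0.37 + 1 = 1.37 per square metre.
Over the interval, μ = 1.37 × 5 = 6.85 (a 5 m² panel = 5 square metres).
P(N = 10) = e^(−6.85) · 6.85^10/10! ≈ 0.0664.

0.0664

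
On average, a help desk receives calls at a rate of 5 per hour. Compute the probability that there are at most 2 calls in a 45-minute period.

0.2771

Over the interval, μ = 5 × 0.75 = 3.75 (a 45-minute period = 0.75 hours).
P(N ≤ 2) = Σ_{j=0}^{2} e^(−μ) μ^j/j! ≈ 0.2771.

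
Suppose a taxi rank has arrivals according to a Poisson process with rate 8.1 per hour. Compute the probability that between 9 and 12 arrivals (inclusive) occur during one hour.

With mean μ = 8.1 per hour,
P(9 ≤ N ≤ 12) = Σ_{j=9}^{12} e^(−8.1) · 8.1^j/j! ≈ 0.3527.

0.3527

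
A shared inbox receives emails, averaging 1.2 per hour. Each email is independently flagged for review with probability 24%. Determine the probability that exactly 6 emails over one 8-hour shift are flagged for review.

Thinning: the emails that are flagged for review themselves form a Poisson process with rate 0.24 × 1.2 = 0.288 per hour.
Over the interval, μ = 0.288 × 8 = 2.304 (an 8-hour shift = 8 hours).
P(N = 6) = e^(−2.304) · 2.304^6/6! ≈ 0.0207.

0.0207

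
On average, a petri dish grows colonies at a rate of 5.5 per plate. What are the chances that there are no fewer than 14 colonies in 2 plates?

Over the interval, μ = 5.5 × 2 = 11 (2 plates).
P(N ≥ 14) = 1 − P(N ≤ 13) = 1 − Σ_{j=0}^{13} e^(−μ) μ^j/j! ≈ 0.2187.

0.2187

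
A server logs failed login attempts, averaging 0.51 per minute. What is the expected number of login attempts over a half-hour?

15.3

E[N] = λt = 0.51 × 30 = 15.3 (a half-hour = 30 minutes).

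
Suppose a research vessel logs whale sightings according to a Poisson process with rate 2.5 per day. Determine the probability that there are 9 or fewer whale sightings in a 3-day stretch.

0.7764

Over the interval, μ = 2.5 × 3 = 7.5 (a 3-day stretch = 3 days).
P(N ≤ 9) = Σ_{j=0}^{9} e^(−μ) μ^j/j! ≈ 0.7764.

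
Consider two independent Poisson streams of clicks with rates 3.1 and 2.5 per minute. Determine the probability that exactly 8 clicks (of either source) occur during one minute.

Independent Poisson processes superpose: combined rate λ = 3.1 + 2.5 = 5.6 per minute.
So μ = 5.6.
P(N = 8) = e^(−5.6) · 5.6^8/8! ≈ 0.0887.

0.0887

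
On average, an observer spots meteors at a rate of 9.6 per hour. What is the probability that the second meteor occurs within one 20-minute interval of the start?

Over the interval, μ = 9.6 × 1/3 = 3.2 (a 20-minute interval = 1/3 hours).
The second arrival falls in the interval iff at least 2 events occur there: P(S_2 ≤ t) = P(N ≥ 2) = 1 − P(N ≤ 1) ≈ 0.8288.

0.8288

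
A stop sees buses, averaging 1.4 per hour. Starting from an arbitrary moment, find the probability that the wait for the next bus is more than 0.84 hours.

0.3085

The wait for the next event is exponential with rate λ = 1.4 per hour.
P(T > 0.84) = e^(−λt) = e^(−1.4 × 0.84) = e^(−1.176) ≈ 0.3085.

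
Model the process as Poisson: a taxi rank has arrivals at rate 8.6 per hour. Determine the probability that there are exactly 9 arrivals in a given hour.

With mean μ = 8.6 per hour,
P(N = 9) = e^(−μ) μ^9/9! = e^(−8.6) · 8.6^9/362880 ≈ 0.1306.

0.1306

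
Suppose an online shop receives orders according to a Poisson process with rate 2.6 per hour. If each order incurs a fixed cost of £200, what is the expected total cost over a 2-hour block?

£1040

E[N] = 2.6 × 2 = 5.2 (a 2-hour block = 2 hours); E[cost] = 5.2 × £200 = £1040.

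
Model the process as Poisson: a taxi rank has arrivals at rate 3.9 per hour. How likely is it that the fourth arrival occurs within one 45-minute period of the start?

0.3360

Over the interval, μ = 3.9 × 0.75 = 2.925 (a 45-minute period = 0.75 hours).
The fourth arrival falls in the interval iff at least 4 events occur there: P(S_4 ≤ t) = P(N ≥ 4) = 1 − P(N ≤ 3) ≈ 0.3360.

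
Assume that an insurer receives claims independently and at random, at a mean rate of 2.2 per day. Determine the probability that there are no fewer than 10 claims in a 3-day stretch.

Over the interval, μ = 2.2 × 3 = 6.6 (a 3-day stretch = 3 days).
P(N ≥ 10) = 1 − P(N ≤ 9) = 1 − Σ_{j=0}^{9} e^(−μ) μ^j/j! ≈ 0.1314.

0.1314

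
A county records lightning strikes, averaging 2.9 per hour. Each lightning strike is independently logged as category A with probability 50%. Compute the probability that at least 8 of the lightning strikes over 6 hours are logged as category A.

Thinning: the lightning strikes that are logged as category A themselves form a Poisson process with rate 0.5 × 2.9 = 1.45 per hour.
Over the interval, μ = 1.45 × 6 = 8.7 (6 hours).
P(N ≥ 8) = 1 − P(N ≤ 7) ≈ 0.6398.

0.6398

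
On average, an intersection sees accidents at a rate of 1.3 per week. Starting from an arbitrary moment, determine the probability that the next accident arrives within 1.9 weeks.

Inter-arrival times are exponential with rate λ = 1.3 per week.
P(T ≤ 1.9) = 1 − e^(−λt) = 1 − e^(−1.3 × 1.9) = 1 − e^(−2.47) ≈ 0.9154.

0.9154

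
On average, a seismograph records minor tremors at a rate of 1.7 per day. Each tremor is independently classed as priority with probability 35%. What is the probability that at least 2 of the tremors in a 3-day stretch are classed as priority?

Thinning: the tremors that are classed as priority themselves form a Poisson process with rate 0.35 × 1.7 = 0.595 per day.
Over the interval, μ = 0.595 × 3 = 1.785 (a 3-day stretch = 3 days).
P(N ≥ 2) = 1 − P(N ≤ 1) ≈ 0.5327.

0.5327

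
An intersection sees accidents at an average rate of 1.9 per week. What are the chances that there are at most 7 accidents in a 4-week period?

Over the interval, μ = 1.9 × 4 = 7.6 (a 4-week period = 4 weeks).
P(N ≤ 7) = Σ_{j=0}^{7} e^(−μ) μ^j/j! ≈ 0.5100.

0.5100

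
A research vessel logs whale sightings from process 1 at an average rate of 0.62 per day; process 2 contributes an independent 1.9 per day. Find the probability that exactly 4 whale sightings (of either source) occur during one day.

0.1352

Independent Poisson processes superpose: combined rate λ = 0.62 + 1.9 = 2.52 per day.
So μ = 2.52.
P(N = 4) = e^(−2.52) · 2.52^4/4! ≈ 0.1352.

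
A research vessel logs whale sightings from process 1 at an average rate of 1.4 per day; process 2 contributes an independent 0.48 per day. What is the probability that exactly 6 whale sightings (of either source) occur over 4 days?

Independent Poisson processes superpose: combined rate λ = 1.4 + 0.48 = 1.88 per day.
Over the interval, μ = 1.88 × 4 = 7.52 (4 days).
P(N = 6) = e^(−7.52) · 7.52^6/6! ≈ 0.1362.

0.1362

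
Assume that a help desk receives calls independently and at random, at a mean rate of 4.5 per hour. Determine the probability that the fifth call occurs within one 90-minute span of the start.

Over the interval, μ = 4.5 × 1.5 = 6.75 (a 90-minute span = 1.5 hours).
The fifth arrival falls in the interval iff at least 5 events occur there: P(S_5 ≤ t) = P(N ≥ 5) = 1 − P(N ≤ 4) ≈ 0.8030.

0.8030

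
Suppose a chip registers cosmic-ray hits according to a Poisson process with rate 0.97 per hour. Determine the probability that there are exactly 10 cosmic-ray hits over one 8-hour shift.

0.0931

Over the interval, μ = 0.97 × 8 = 7.76 (an 8-hour shift = 8 hours).
P(N = 10) = e^(−μ) μ^10/10! = e^(−7.76) · 7.76^10/3628800 ≈ 0.0931.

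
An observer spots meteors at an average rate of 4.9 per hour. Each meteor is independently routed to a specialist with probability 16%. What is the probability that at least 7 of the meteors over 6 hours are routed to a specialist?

Thinning: the meteors that are routed to a specialist themselves form a Poisson process with rate 0.16 × 4.9 = 0.784 per hour.
Over the interval, μ = 0.784 × 6 = 4.704 (6 hours).
P(N ≥ 7) = 1 − P(N ≤ 6) ≈ 0.1959.

0.1959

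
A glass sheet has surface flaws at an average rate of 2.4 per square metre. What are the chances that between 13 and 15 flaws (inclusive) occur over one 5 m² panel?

Over the interval, μ = 2.4 × 5 = 12 (a 5 m² panel = 5 square metres).
P(13 ≤ N ≤ 15) = Σ_{j=13}^{15} e^(−12) · 12^j/j! ≈ 0.2685.

0.2685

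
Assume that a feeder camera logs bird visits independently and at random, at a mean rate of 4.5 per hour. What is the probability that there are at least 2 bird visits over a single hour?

0.9389

With mean μ = 4.5 per hour,
P(N ≥ 2) = 1 − P(N ≤ 1) = 1 − Σ_{j=0}^{1} e^(−μ) μ^j/j! ≈ 0.9389.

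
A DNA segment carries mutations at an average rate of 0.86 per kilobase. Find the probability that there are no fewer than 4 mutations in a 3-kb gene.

0.2597

Over the interval, μ = 0.86 × 3 = 2.58 (a 3-kb gene = 3 kilobases).
P(N ≥ 4) = 1 − P(N ≤ 3) = 1 − Σ_{j=0}^{3} e^(−μ) μ^j/j! ≈ 0.2597.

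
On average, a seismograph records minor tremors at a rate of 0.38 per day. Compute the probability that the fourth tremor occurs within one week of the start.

0.2771

Over the interval, μ = 0.38 × 7 = 2.66 (a week = 7 days).
The fourth arrival falls in the interval iff at least 4 events occur there: P(S_4 ≤ t) = P(N ≥ 4) = 1 − P(N ≤ 3) ≈ 0.2771.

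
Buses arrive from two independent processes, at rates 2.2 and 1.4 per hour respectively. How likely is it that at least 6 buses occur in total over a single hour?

Independent Poisson processes superpose: combined rate λ = 2.2 + 1.4 = 3.6 per hour.
So μ = 3.6.
P(N ≥ 6) = 1 − P(N ≤ 5) ≈ 0.1559.

0.1559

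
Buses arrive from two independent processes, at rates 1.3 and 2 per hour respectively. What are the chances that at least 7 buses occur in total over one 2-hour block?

Independent Poisson processes superpose: combined rate λ = 1.3 + 2 = 3.3 per hour.
Over the interval, μ = 3.3 × 2 = 6.6 (a 2-hour block = 2 hours).
P(N ≥ 7) = 1 − P(N ≤ 6) ≈ 0.4892.

0.4892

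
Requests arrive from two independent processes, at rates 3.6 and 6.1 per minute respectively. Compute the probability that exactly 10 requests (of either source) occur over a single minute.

Independent Poisson processes superpose: combined rate λ = 3.6 + 6.1 = 9.7 per minute.
So μ = 9.7.
P(N = 10) = e^(−9.7) · 9.7^10/10! ≈ 0.1245.

0.1245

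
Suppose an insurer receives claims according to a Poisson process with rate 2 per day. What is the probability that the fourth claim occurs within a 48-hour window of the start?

0.5665

Over the interval, μ = 2 × 2 = 4 (a 48-hour window = 2 days).
The fourth arrival falls in the interval iff at least 4 events occur there: P(S_4 ≤ t) = P(N ≥ 4) = 1 − P(N ≤ 3) ≈ 0.5665.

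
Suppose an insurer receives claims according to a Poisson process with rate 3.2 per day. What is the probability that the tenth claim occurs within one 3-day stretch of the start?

Over the interval, μ = 3.2 × 3 = 9.6 (a 3-day stretch = 3 days).
The tenth arrival falls in the interval iff at least 10 events occur there: P(S_10 ≤ t) = P(N ≥ 10) = 1 − P(N ≤ 9) ≈ 0.4911.

0.4911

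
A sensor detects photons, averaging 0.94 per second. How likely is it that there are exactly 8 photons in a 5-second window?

0.0537

Over the interval, μ = 0.94 × 5 = 4.7 (a 5-second window = 5 seconds).
P(N = 8) = e^(−μ) μ^8/8! = e^(−4.7) · 4.7^8/40320 ≈ 0.0537.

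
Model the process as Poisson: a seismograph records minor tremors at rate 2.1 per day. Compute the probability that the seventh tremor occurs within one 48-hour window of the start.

Over the interval, μ = 2.1 × 2 = 4.2 (a 48-hour window = 2 days).
The seventh arrival falls in the interval iff at least 7 events occur there: P(S_7 ≤ t) = P(N ≥ 7) = 1 − P(N ≤ 6) ≈ 0.1325.

0.1325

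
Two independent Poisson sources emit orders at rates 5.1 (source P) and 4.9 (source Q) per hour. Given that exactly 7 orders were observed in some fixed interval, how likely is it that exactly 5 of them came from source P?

Given the total, each event is independently from source P with probability p = λ_P/(λ_P+λ_Q) = 5.1/10 = 0.5100.
So K ~ Binomial(7, 5.1/10): P(K = 5) = C(7,5) · (5.1/10)^5 · (4.9/10)^2 ≈ 0.1740.

0.1740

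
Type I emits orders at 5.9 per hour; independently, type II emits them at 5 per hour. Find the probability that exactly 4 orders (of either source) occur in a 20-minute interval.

0.1919

Independent Poisson processes superpose: combined rate λ = 5.9 + 5 = 10.9 per hour.
Over the interval, μ = 10.9 × 1/3 ≈ 3.63333 (a 20-minute interval = 1/3 hours).
P(N = 4) = e^(−3.63333) · 3.63333^4/4! ≈ 0.1919.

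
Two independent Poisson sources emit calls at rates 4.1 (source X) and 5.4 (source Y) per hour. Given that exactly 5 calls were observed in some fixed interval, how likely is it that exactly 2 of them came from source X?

Given the total, each event is independently from source X with probability p = λ_X/(λ_X+λ_Y) = 4.1/9.5 ≈ 0.4316.
So K ~ Binomial(5, 4.1/9.5): P(K = 2) = C(5,2) · (4.1/9.5)^2 · (5.4/9.5)^3 ≈ 0.3421.

0.3421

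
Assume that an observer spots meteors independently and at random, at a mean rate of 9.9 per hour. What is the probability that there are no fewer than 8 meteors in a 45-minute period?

Over the interval, μ = 9.9 × 0.75 = 7.425 (a 45-minute period = 0.75 hours).
P(N ≥ 8) = 1 − P(N ≤ 7) = 1 − Σ_{j=0}^{7} e^(−μ) μ^j/j! ≈ 0.4643.

0.4643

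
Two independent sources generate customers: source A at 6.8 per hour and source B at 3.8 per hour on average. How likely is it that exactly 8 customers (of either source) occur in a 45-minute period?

Independent Poisson processes superpose: combined rate λ = 6.8 + 3.8 = 10.6 per hour.
Over the interval, μ = 10.6 × 0.75 = 7.95 (a 45-minute period = 0.75 hours).
P(N = 8) = e^(−7.95) · 7.95^8/8! ≈ 0.1396.

0.1396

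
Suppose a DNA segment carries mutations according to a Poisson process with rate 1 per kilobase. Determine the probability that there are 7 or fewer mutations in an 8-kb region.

0.4530

Over the interval, μ = 1 × 8 = 8 (an 8-kb region = 8 kilobases).
P(N ≤ 7) = Σ_{j=0}^{7} e^(−μ) μ^j/j! ≈ 0.4530.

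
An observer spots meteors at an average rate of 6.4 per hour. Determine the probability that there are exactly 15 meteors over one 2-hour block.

0.0856

Over the interval, μ = 6.4 × 2 = 12.8 (a 2-hour block = 2 hours).
P(N = 15) = e^(−μ) μ^15/15! = e^(−12.8) · 12.8^15/1307674368000 ≈ 0.0856.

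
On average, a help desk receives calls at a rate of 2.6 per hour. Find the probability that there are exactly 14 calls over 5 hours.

Over the interval, μ = 2.6 × 5 = 13 (5 hours).
P(N = 14) = e^(−μ) μ^14/14! = e^(−13) · 13^14/87178291200 ≈ 0.1021.

0.1021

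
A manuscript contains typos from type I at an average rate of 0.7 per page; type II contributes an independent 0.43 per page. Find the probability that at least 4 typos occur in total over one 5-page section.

Independent Poisson processes superpose: combined rate λ = 0.7 + 0.43 = 1.13 per page.
Over the interval, μ = 1.13 × 5 = 5.65 (a 5-page section = 5 pages).
P(N ≥ 4) = 1 − P(N ≤ 3) ≈ 0.8147.

0.8147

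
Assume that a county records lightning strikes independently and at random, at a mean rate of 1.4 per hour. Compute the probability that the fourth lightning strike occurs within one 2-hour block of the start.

0.3081

Over the interval, μ = 1.4 × 2 = 2.8 (a 2-hour block = 2 hours).
The fourth arrival falls in the interval iff at least 4 events occur there: P(S_4 ≤ t) = P(N ≥ 4) = 1 − P(N ≤ 3) ≈ 0.3081.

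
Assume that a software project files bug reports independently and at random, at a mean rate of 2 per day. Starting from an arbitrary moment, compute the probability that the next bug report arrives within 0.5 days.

0.6321

Inter-arrival times are exponential with rate λ = 2 per day.
P(T ≤ 0.5) = 1 − e^(−λt) = 1 − e^(−2 × 0.5) = 1 − e^(−1) ≈ 0.6321.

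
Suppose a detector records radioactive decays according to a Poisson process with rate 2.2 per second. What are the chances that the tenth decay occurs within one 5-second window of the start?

Over the interval, μ = 2.2 × 5 = 11 (a 5-second window = 5 seconds).
The tenth arrival falls in the interval iff at least 10 events occur there: P(S_10 ≤ t) = P(N ≥ 10) = 1 − P(N ≤ 9) ≈ 0.6595.

0.6595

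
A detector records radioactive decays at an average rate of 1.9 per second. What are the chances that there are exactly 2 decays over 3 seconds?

0.0544

Over the interval, μ = 1.9 × 3 = 5.7 (3 seconds).
P(N = 2) = e^(−μ) μ^2/2! = e^(−5.7) · 5.7^2/2 ≈ 0.0544.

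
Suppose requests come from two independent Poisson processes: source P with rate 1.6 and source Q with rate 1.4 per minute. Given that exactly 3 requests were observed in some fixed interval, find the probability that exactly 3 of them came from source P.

Given the total, each event is independently from source P with probability p = λ_P/(λ_P+λ_Q) = 1.6/3 ≈ 0.5333.
So K ~ Binomial(3, 1.6/3): P(K = 3) = C(3,3) · (1.6/3)^3 · (1.4/3)^0 ≈ 0.1517.

0.1517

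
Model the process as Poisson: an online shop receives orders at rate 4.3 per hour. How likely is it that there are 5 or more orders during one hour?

0.4296

With mean μ = 4.3 per hour,
P(N ≥ 5) = 1 − P(N ≤ 4) = 1 − Σ_{j=0}^{4} e^(−μ) μ^j/j! ≈ 0.4296.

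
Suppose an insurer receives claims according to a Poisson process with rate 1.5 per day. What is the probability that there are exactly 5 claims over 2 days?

0.1008

Over the interval, μ = 1.5 × 2 = 3 (2 days).
P(N = 5) = e^(−μ) μ^5/5! = e^(−3) · 3^5/120 ≈ 0.1008.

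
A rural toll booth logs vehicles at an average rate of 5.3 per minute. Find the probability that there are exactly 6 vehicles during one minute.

0.1537

With mean μ = 5.3 per minute,
P(N = 6) = e^(−μ) μ^6/6! = e^(−5.3) · 5.3^6/720 ≈ 0.1537.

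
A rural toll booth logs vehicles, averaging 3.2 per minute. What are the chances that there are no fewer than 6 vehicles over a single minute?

0.1054

With mean μ = 3.2 per minute,
P(N ≥ 6) = 1 − P(N ≤ 5) = 1 − Σ_{j=0}^{5} e^(−μ) μ^j/j! ≈ 0.1054.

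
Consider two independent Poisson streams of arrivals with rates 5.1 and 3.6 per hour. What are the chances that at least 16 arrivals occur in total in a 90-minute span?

0.2408

Independent Poisson processes superpose: combined rate λ = 5.1 + 3.6 = 8.7 per hour.
Over the interval, μ = 8.7 × 1.5 = 13.05 (a 90-minute span = 1.5 hours).
P(N ≥ 16) = 1 − P(N ≤ 15) ≈ 0.2408.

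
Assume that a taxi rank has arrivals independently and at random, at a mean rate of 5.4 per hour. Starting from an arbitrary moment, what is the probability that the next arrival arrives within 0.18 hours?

0.6217

Inter-arrival times are exponential with rate λ = 5.4 per hour.
P(T ≤ 0.18) = 1 − e^(−λt) = 1 − e^(−5.4 × 0.18) = 1 − e^(−0.972) ≈ 0.6217.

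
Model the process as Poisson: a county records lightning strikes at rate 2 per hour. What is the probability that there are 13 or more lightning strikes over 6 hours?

Over the interval, μ = 2 × 6 = 12 (6 hours).
P(N ≥ 13) = 1 − P(N ≤ 12) = 1 − Σ_{j=0}^{12} e^(−μ) μ^j/j! ≈ 0.4240.

0.4240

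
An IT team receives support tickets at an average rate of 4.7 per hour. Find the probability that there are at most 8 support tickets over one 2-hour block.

0.4042

Over the interval, μ = 4.7 × 2 = 9.4 (a 2-hour block = 2 hours).
P(N ≤ 8) = Σ_{j=0}^{8} e^(−μ) μ^j/j! ≈ 0.4042.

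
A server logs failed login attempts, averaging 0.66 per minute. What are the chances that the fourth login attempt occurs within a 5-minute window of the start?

0.4197

Over the interval, μ = 0.66 × 5 = 3.3 (a 5-minute window = 5 minutes).
The fourth arrival falls in the interval iff at least 4 events occur there: P(S_4 ≤ t) = P(N ≥ 4) = 1 − P(N ≤ 3) ≈ 0.4197.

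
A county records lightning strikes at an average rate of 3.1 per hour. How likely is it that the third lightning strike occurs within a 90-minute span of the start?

0.8426

Over the interval, μ = 3.1 × 1.5 = 4.65 (a 90-minute span = 1.5 hours).
The third arrival falls in the interval iff at least 3 events occur there: P(S_3 ≤ t) = P(N ≥ 3) = 1 − P(N ≤ 2) ≈ 0.8426.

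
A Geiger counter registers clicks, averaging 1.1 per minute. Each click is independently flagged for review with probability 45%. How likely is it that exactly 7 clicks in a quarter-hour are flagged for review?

Thinning: the clicks that are flagged for review themselves form a Poisson process with rate 0.45 × 1.1 = 0.495 per minute.
Over the interval, μ = 0.495 × 15 = 7.425 (a quarter-hour = 15 minutes).
P(N = 7) = e^(−7.425) · 7.425^7/7! ≈ 0.1472.

0.1472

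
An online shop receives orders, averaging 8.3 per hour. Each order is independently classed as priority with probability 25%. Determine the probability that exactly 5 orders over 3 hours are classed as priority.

0.1542

Thinning: the orders that are classed as priority themselves form a Poisson process with rate 0.25 × 8.3 = 2.075 per hour.
Over the interval, μ = 2.075 × 3 = 6.225 (3 hours).
P(N = 5) = e^(−6.225) · 6.225^5/5! ≈ 0.1542.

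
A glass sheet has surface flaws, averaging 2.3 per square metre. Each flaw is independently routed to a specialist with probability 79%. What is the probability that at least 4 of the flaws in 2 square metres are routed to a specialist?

0.4920

Thinning: the flaws that are routed to a specialist themselves form a Poisson process with rate 0.79 × 2.3 = 1.817 per square metre.
Over the interval, μ = 1.817 × 2 = 3.634 (2 square metres).
P(N ≥ 4) = 1 − P(N ≤ 3) ≈ 0.4920.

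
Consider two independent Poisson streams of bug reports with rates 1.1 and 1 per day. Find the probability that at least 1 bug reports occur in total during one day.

Independent Poisson processes superpose: combined rate λ = 1.1 + 1 = 2.1 per day.
So μ = 2.1.
P(N ≥ 1) = 1 − P(N ≤ 0) ≈ 0.8775.

0.8775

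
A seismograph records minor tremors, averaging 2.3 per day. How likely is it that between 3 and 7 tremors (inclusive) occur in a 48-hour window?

Over the interval, μ = 2.3 × 2 = 4.6 (a 48-hour window = 2 days).
P(3 ≤ N ≤ 7) = Σ_{j=3}^{7} e^(−4.6) · 4.6^j/j! ≈ 0.7423.

0.7423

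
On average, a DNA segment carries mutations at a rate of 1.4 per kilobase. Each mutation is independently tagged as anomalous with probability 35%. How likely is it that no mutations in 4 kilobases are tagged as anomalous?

0.1409

Thinning: the mutations that are tagged as anomalous themselves form a Poisson process with rate 0.35 × 1.4 = 0.49 per kilobase.
Over the interval, μ = 0.49 × 4 = 1.96 (4 kilobases).
P(N = 0) = e^(−1.96) · 1.96^0/0! ≈ 0.1409.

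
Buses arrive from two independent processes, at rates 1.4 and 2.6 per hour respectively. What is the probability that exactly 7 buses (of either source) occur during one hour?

Independent Poisson processes superpose: combined rate λ = 1.4 + 2.6 = 4 per hour.
So μ = 4.
P(N = 7) = e^(−4) · 4^7/7! ≈ 0.0595.

0.0595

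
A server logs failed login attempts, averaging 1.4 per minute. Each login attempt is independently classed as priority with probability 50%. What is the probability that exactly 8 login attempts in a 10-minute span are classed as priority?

0.1304

Thinning: the login attempts that are classed as priority themselves form a Poisson process with rate 0.5 × 1.4 = 0.7 per minute.
Over the interval, μ = 0.7 × 10 = 7 (a 10-minute span = 10 minutes).
P(N = 8) = e^(−7) · 7^8/8! ≈ 0.1304.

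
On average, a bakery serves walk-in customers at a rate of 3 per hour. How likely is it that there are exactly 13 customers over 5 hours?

0.0956

Over the interval, μ = 3 × 5 = 15 (5 hours).
P(N = 13) = e^(−μ) μ^13/13! = e^(−15) · 15^13/6227020800 ≈ 0.0956.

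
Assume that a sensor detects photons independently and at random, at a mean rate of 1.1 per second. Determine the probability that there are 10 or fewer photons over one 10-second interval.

Over the interval, μ = 1.1 × 10 = 11 (a 10-second interval = 10 seconds).
P(N ≤ 10) = Σ_{j=0}^{10} e^(−μ) μ^j/j! ≈ 0.4599.

0.4599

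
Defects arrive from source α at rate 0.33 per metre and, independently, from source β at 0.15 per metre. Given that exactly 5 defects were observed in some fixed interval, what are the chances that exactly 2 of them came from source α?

0.1442

Given the total, each event is independently from source α with probability p = λ_α/(λ_α+λ_β) = 0.33/0.48 = 0.6875.
So K ~ Binomial(5, 0.33/0.48): P(K = 2) = C(5,2) · (0.33/0.48)^2 · (0.15/0.48)^3 ≈ 0.1442.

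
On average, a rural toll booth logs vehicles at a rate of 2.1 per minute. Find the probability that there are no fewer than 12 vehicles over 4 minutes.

Over the interval, μ = 2.1 × 4 = 8.4 (4 minutes).
P(N ≥ 12) = 1 − P(N ≤ 11) = 1 − Σ_{j=0}^{11} e^(−μ) μ^j/j! ≈ 0.1429.

0.1429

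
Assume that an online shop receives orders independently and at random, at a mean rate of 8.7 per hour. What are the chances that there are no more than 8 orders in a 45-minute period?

Over the interval, μ = 8.7 × 0.75 = 6.525 (a 45-minute period = 0.75 hours).
P(N ≤ 8) = Σ_{j=0}^{8} e^(−μ) μ^j/j! ≈ 0.7886.

0.7886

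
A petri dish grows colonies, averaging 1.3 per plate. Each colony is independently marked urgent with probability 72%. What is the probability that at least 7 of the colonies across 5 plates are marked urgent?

Thinning: the colonies that are marked urgent themselves form a Poisson process with rate 0.72 × 1.3 = 0.936 per plate.
Over the interval, μ = 0.936 × 5 = 4.68 (5 plates).
P(N ≥ 7) = 1 − P(N ≤ 6) ≈ 0.1927.

0.1927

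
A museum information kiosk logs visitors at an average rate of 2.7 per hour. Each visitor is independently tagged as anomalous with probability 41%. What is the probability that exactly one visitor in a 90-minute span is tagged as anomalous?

Thinning: the visitors that are tagged as anomalous themselves form a Poisson process with rate 0.41 × 2.7 = 1.107 per hour.
Over the interval, μ = 1.107 × 1.5 = 1.6605 (a 90-minute span = 1.5 hours).
P(N = 1) = e^(−1.6605) · 1.6605^1/1! ≈ 0.3156.

0.3156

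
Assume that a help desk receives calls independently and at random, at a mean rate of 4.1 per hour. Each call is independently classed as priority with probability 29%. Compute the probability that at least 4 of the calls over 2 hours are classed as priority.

Thinning: the calls that are classed as priority themselves form a Poisson process with rate 0.29 × 4.1 = 1.189 per hour.
Over the interval, μ = 1.189 × 2 = 2.378 (2 hours).
P(N ≥ 4) = 1 − P(N ≤ 3) ≈ 0.2167.

0.2167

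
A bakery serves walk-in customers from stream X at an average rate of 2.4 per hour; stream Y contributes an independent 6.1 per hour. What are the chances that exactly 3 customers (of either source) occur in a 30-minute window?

0.1825

Independent Poisson processes superpose: combined rate λ = 2.4 + 6.1 = 8.5 per hour.
Over the interval, μ = 8.5 × 0.5 = 4.25 (a 30-minute window = 0.5 hours).
P(N = 3) = e^(−4.25) · 4.25^3/3! ≈ 0.1825.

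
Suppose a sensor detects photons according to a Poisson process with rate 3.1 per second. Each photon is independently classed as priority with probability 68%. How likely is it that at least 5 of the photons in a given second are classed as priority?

Thinning: the photons that are classed as priority themselves form a Poisson process with rate 0.68 × 3.1 = 2.108 per second.
So μ = 2.108.
P(N ≥ 5) = 1 − P(N ≤ 4) ≈ 0.0629.

0.0629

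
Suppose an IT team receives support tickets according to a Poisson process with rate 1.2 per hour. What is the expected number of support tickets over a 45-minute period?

0.9

E[N] = λt = 1.2 × 0.75 = 0.9 (a 45-minute period = 0.75 hours).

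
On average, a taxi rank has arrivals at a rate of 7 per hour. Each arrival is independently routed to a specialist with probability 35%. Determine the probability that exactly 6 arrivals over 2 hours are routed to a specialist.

Thinning: the arrivals that are routed to a specialist themselves form a Poisson process with rate 0.35 × 7 = 2.45 per hour.
Over the interval, μ = 2.45 × 2 = 4.9 (2 hours).
P(N = 6) = e^(−4.9) · 4.9^6/6! ≈ 0.1432.

0.1432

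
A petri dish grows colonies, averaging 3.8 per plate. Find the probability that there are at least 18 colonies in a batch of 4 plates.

Over the interval, μ = 3.8 × 4 = 15.2 (a batch of 4 plates = 4 plates).
P(N ≥ 18) = 1 − P(N ≤ 17) = 1 − Σ_{j=0}^{17} e^(−μ) μ^j/j! ≈ 0.2683.

0.2683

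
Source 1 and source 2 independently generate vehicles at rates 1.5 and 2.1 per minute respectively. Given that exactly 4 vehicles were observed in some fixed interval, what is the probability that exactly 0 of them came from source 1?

0.1158

Given the total, each event is independently from source 1 with probability p = λ_1/(λ_1+λ_2) = 1.5/3.6 ≈ 0.4167.
So K ~ Binomial(4, 1.5/3.6): P(K = 0) = C(4,0) · (1.5/3.6)^0 · (2.1/3.6)^4 ≈ 0.1158.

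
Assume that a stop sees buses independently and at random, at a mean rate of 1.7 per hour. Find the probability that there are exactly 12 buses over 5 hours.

Over the interval, μ = 1.7 × 5 = 8.5 (5 hours).
P(N = 12) = e^(−μ) μ^12/12! = e^(−8.5) · 8.5^12/479001600 ≈ 0.0604.

0.0604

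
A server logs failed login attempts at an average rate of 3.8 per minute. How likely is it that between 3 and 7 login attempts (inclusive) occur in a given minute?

With mean μ = 3.8 per minute,
P(3 ≤ N ≤ 7) = Σ_{j=3}^{7} e^(−3.8) · 3.8^j/j! ≈ 0.6910.

0.6910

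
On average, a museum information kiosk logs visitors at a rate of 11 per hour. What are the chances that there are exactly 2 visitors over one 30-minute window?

Over the interval, μ = 11 × 0.5 = 5.5 (a 30-minute window = 0.5 hours).
P(N = 2) = e^(−μ) μ^2/2! = e^(−5.5) · 5.5^2/2 ≈ 0.0618.

0.0618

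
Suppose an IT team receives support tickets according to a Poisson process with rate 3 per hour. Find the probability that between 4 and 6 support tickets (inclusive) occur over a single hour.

With mean μ = 3 per hour,
P(4 ≤ N ≤ 6) = Σ_{j=4}^{6} e^(−3) · 3^j/j! ≈ 0.3193.

0.3193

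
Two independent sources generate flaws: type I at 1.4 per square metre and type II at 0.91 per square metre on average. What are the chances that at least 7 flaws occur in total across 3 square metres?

Independent Poisson processes superpose: combined rate λ = 1.4 + 0.91 = 2.31 per square metre.
Over the interval, μ = 2.31 × 3 = 6.93 (3 square metres).
P(N ≥ 7) = 1 − P(N ≤ 6) ≈ 0.5398.

0.5398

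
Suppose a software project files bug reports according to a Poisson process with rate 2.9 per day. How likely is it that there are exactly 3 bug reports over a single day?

0.2237

With mean μ = 2.9 per day,
P(N = 3) = e^(−μ) μ^3/3! = e^(−2.9) · 2.9^3/6 ≈ 0.2237.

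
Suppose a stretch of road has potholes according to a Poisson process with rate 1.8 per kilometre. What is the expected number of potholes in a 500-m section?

E[N] = λt = 1.8 × 0.5 = 0.9 (a 500-m section = 0.5 kilometres).

0.9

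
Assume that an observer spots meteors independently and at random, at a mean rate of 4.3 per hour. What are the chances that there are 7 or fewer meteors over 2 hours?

Over the interval, μ = 4.3 × 2 = 8.6 (2 hours).
P(N ≤ 7) = Σ_{j=0}^{7} e^(−μ) μ^j/j! ≈ 0.3728.

0.3728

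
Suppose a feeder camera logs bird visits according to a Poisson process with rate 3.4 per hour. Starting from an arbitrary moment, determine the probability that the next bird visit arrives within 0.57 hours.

0.8560

Inter-arrival times are exponential with rate λ = 3.4 per hour.
P(T ≤ 0.57) = 1 − e^(−λt) = 1 − e^(−3.4 × 0.57) = 1 − e^(−1.938) ≈ 0.8560.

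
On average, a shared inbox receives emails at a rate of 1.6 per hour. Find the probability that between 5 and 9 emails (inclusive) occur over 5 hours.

Over the interval, μ = 1.6 × 5 = 8 (5 hours).
P(5 ≤ N ≤ 9) = Σ_{j=5}^{9} e^(−8) · 8^j/j! ≈ 0.6170.

0.6170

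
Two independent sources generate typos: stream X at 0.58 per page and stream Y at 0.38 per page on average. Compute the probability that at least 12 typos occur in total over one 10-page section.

Independent Poisson processes superpose: combined rate λ = 0.58 + 0.38 = 0.96 per page.
Over the interval, μ = 0.96 × 10 = 9.6 (a 10-page section = 10 pages).
P(N ≥ 12) = 1 − P(N ≤ 11) ≈ 0.2588.

0.2588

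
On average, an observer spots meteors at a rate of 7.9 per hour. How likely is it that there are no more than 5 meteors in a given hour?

With mean μ = 7.9 per hour,
P(N ≤ 5) = Σ_{j=0}^{5} e^(−μ) μ^j/j! ≈ 0.2006.

0.2006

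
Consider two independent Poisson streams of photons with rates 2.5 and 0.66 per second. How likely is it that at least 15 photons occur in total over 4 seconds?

Independent Poisson processes superpose: combined rate λ = 2.5 + 0.66 = 3.16 per second.
Over the interval, μ = 3.16 × 4 = 12.64 (4 seconds).
P(N ≥ 15) = 1 − P(N ≤ 14) ≈ 0.2887.

0.2887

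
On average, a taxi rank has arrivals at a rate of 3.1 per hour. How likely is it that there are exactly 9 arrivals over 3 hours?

Over the interval, μ = 3.1 × 3 = 9.3 (3 hours).
P(N = 9) = e^(−μ) μ^9/9! = e^(−9.3) · 9.3^9/362880 ≈ 0.1311.

0.1311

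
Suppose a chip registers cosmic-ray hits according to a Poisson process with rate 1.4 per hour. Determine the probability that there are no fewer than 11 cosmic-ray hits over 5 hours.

Over the interval, μ = 1.4 × 5 = 7 (5 hours).
P(N ≥ 11) = 1 − P(N ≤ 10) = 1 − Σ_{j=0}^{10} e^(−μ) μ^j/j! ≈ 0.0985.

0.0985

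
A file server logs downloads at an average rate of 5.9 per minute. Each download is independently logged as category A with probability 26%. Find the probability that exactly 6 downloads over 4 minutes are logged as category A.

Thinning: the downloads that are logged as category A themselves form a Poisson process with rate 0.26 × 5.9 = 1.534 per minute.
Over the interval, μ = 1.534 × 4 = 6.136 (4 minutes).
P(N = 6) = e^(−6.136) · 6.136^6/6! ≈ 0.1604.

0.1604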